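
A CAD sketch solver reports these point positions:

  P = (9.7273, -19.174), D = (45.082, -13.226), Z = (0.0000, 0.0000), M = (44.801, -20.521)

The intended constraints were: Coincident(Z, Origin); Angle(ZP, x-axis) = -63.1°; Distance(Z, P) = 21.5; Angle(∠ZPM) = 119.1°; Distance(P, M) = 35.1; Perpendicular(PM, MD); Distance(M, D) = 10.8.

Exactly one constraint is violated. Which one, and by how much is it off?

Distance(M, D) = 10.8 — off by 3.50.

Z = (0.00, 0.00) ✓; ZP at -63.10° ✓; |ZP| = 21.50 ✓; ∠ZPM = 119.1° ✓; |PM| = 35.10 ✓; ∠(PM, MD) = 89.99° ✓; |MD| = 7.300 ✗.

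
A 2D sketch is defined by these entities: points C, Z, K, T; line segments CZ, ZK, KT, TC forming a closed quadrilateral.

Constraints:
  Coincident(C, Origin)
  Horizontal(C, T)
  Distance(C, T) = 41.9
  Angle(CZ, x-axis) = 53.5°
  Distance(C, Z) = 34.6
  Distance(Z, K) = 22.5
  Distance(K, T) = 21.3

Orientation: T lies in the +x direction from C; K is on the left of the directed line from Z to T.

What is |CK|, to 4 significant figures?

47.20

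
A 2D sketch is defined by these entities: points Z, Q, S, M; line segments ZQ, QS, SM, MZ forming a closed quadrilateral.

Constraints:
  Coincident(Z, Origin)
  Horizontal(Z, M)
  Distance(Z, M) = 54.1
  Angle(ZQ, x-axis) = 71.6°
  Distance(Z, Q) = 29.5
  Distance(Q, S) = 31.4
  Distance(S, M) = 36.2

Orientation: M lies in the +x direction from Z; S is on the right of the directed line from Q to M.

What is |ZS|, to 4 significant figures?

18.10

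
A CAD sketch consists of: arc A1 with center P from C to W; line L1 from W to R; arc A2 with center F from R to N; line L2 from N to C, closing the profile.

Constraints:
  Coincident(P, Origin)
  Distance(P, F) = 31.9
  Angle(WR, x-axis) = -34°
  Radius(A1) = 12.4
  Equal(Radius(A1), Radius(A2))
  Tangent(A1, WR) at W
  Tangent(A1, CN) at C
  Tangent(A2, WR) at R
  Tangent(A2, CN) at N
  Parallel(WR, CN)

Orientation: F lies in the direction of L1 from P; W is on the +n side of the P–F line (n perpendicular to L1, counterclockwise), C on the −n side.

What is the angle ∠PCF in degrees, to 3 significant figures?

68.8°

The slot axis is L1's direction at -34.0°, so u = (cos -34.0°, sin -34.0°) = (0.829, -0.559) and n = (−sin -34.0°, cos -34.0°) = (0.559, 0.829). P is at the origin and F lies 31.9 along u from P, so F = 31.9·u = (26.4, -17.8). Tangency of A1 to both parallel lines with radius 12.4 puts W and C at P ± 12.4·n: W = (6.93, 10.3), C = (-6.93, -10.3). Then cos ∠PCF = CP·CF / (|CP||CF|), giving 68.8°.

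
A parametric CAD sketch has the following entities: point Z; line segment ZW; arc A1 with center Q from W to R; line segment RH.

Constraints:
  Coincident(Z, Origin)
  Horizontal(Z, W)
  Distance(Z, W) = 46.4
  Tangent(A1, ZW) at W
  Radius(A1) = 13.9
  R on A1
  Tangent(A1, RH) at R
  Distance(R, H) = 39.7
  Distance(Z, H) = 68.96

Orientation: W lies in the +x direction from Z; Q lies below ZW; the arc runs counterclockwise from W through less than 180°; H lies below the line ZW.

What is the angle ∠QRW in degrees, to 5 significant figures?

39.172°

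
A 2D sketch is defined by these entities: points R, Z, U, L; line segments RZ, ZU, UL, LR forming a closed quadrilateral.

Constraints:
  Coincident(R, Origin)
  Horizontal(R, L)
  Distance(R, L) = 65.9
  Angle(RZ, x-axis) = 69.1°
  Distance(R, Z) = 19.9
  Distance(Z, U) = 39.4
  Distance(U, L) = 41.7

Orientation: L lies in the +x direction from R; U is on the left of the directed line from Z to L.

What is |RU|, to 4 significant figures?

55.34

R is at the origin; RL is horizontal with |RL| = 65.9 and L in +x, so L = (65.9, 0). RZ runs at 69.1° with |RZ| = 19.9, so Z = (7.099, 18.59). U is determined by |ZU| = 39.4 and |UL| = 41.7 together: it lies at the intersection of circle(Z, 39.4) and circle(L, 41.7). With |ZL| = 61.67, the foot of the radical line on ZL is 29.32 from Z and the perpendicular offset is √(39.4² − 29.32²) = 26.32. Taking the left-of-ZL solution: U = (42.99, 34.84).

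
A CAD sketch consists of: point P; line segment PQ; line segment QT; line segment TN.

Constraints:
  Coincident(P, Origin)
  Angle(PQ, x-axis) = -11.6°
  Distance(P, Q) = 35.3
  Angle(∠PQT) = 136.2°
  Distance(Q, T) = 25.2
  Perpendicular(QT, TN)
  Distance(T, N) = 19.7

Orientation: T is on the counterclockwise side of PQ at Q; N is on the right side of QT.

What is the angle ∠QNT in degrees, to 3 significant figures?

52.0°

P is at the origin; PQ runs at -11.6° with length 35.3, so Q = 35.3·(cos -11.6°, sin -11.6°) = (34.6, -7.10). ∠PQT = 136.2°, so QT runs at -11.6° + (180° − 136.2°) = 32.2° from the x-axis; with |QT| = 25.2, T = Q + 25.2·(cos 32.2°, sin 32.2°) = (55.9, 6.33). QT is perpendicular to TN; with |TN| = 19.7 on the right of QT, N = T + 19.7·(0.533, -0.846) = (66.4, -10.3). Then cos ∠QNT = NQ·NT / (|NQ||NT|), giving 52.0°.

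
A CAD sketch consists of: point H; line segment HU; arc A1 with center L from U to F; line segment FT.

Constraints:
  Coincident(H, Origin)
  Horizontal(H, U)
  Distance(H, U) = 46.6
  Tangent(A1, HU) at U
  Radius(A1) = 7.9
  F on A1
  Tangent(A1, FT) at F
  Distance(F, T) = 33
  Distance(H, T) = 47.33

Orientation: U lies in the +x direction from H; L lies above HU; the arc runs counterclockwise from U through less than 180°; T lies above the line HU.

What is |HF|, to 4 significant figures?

53.97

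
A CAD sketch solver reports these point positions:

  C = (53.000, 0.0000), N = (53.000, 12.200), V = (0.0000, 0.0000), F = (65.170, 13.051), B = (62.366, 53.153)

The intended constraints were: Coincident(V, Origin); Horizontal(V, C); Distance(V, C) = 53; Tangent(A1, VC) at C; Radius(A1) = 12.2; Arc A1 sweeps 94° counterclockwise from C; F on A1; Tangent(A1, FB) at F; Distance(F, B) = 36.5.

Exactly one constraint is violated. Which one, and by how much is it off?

Distance(F, B) = 36.5 — off by 3.70.

V = (0.00, 0.00) ✓; V.y = 0.00, C.y = 0.00 ✓; |VC| = 53.00 ✓; ∠(NC, CV) = 90.00° ✓; |NC| = 12.20 ✓; bearing(N→F) − bearing(N→C) = 94.00° ✓; |NF| = 12.20 ✓; ∠(NF, FB) = 90.00° ✓; |FB| = 40.20 ✗.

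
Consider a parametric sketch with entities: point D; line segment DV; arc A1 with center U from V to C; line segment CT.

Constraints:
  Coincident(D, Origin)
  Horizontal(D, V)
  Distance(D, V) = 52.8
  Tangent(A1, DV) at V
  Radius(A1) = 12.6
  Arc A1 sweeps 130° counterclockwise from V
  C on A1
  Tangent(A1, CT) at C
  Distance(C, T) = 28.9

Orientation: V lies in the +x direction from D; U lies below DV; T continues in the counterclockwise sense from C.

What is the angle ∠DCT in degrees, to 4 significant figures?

155.6°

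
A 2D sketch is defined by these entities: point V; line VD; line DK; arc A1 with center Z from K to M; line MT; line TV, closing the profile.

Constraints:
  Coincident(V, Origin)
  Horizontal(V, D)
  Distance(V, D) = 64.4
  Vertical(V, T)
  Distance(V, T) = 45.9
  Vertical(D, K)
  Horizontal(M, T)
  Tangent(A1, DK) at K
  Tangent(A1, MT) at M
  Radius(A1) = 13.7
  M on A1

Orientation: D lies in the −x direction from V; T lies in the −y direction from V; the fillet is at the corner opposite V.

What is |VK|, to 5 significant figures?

72.001

V is at the origin; VD is horizontal with |VD| = 64.4 and D on the −x side, so D = (-64.400, 0.0000). V and T share the same x with |VT| = 45.9 and T on the −y side, so T = (0.0000, -45.900). The virtual corner opposite V is at (-64.400, -45.900). Since A1 is tangent to DK there, ZK ⟂ DK and A1 meets MT tangentially, so ZM is at right angles to MT, with radius 13.7, so the center Z sits 13.7 in from both sides at Z = (-50.700, -32.200). That places the tangent points at K = (-64.400, -32.200) on DK and M = (-50.700, -45.900) on MT. Then |VK| = |K − V| = 72.001.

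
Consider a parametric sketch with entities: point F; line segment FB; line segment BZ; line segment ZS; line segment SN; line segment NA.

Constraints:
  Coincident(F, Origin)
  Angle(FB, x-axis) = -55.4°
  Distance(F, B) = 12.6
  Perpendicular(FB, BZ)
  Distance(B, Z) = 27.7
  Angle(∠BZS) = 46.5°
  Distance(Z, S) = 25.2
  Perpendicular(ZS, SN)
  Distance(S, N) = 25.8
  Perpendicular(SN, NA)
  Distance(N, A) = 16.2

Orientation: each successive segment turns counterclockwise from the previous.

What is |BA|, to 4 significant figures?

11.57

F is at the origin; FB runs at -55.4° with length 12.6, so B = (7.155, -10.37). The perpendicularity gives BZ at right angles to FB, so BZ runs at 34.60°; with |BZ| = 27.7, Z = (29.96, 5.358). ∠BZS = 46.5° gives ZS at 168.1° from the x-axis; with |ZS| = 25.2, S = (5.297, 10.55). ZS is perpendicular to SN, so SN runs at -101.9°; with |SN| = 25.8, N = (-0.02279, -14.69). SN is perpendicular to NA, so NA runs at -11.90°; with |NA| = 16.2, A = (15.83, -18.03). Then |BA| = |A − B| = 11.57.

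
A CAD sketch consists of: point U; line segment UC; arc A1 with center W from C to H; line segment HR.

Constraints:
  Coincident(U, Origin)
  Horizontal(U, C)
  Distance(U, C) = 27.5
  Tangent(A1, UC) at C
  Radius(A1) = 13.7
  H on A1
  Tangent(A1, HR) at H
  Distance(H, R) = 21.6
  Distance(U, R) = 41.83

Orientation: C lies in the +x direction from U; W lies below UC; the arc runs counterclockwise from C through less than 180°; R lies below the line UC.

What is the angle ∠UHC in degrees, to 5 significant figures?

79.884°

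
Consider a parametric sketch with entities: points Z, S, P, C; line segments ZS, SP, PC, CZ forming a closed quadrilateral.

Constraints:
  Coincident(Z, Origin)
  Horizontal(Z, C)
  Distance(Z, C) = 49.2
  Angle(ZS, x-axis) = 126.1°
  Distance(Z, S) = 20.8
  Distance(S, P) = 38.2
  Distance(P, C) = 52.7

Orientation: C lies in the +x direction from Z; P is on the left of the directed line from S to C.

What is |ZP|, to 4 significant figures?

44.85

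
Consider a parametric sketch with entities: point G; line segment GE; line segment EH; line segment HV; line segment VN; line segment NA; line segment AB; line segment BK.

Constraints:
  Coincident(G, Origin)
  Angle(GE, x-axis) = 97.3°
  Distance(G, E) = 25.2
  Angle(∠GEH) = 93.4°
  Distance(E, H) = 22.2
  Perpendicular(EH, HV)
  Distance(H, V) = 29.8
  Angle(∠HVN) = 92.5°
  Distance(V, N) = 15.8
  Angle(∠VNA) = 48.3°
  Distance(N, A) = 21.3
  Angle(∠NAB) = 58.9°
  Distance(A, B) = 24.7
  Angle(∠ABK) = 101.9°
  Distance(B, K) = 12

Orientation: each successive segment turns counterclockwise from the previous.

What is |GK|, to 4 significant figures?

26.77

G is at the origin; GE runs at 97.3° with length 25.2, so E = (-3.202, 25.00). ∠GEH = 93.4° gives EH at -176.1° from the x-axis; with |EH| = 22.2, H = (-25.35, 23.49). EH ⟂ HV, so HV runs at -86.10°; with |HV| = 29.8, V = (-23.32, -6.245). ∠HVN = 92.5° gives VN at 1.400° from the x-axis; with |VN| = 15.8, N = (-7.528, -5.859). ∠VNA = 48.3° gives NA at 133.1° from the x-axis; with |NA| = 21.3, A = (-22.08, 9.693). ∠NAB = 58.9° gives AB at -105.8° from the x-axis; with |AB| = 24.7, B = (-28.81, -14.07). ∠ABK = 101.9° gives BK at -27.70° from the x-axis; with |BK| = 12.0, K = (-18.18, -19.65). Then |GK| = |K − G| = 26.77.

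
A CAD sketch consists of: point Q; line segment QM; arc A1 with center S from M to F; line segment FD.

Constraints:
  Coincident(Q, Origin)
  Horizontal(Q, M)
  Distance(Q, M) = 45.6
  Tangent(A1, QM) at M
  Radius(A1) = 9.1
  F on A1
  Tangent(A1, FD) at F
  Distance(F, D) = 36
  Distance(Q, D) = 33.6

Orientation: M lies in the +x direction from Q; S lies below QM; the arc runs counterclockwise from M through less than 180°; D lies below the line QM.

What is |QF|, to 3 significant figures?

38.9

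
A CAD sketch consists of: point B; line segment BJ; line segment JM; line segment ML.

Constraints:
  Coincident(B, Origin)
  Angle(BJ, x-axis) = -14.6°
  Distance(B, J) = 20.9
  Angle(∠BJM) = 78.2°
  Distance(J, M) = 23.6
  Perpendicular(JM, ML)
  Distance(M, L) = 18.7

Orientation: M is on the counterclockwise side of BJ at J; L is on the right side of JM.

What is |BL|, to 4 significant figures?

43.67

∠BJM = 78.2°, so JM runs at -14.6° + (180° − 78.2°) = 87.20° from the x-axis; with |JM| = 23.6, M = J + 23.6·(cos 87.20°, sin 87.20°) = (21.38, 18.30). JM is perpendicular to ML; with |ML| = 18.7 on the right of JM, L = M + 18.7·(0.9988, -0.04885) = (40.06, 17.39). Then |BL| = |L − B| = 43.67.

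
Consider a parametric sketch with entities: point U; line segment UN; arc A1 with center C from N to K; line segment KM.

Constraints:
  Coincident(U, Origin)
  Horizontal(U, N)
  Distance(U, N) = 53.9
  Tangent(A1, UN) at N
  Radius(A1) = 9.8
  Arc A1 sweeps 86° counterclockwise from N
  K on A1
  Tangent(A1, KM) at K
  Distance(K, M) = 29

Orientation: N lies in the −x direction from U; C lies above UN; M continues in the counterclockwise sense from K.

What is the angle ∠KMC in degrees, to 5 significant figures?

18.672°

U is at the origin; U and N share the same y with |UN| = 53.9 and N on the −x side, so N = (-53.900, 0.0000). Tangency of A1 to UN means the radius CN is perpendicular to UN, so C = N + (0, 9.8) = (-53.900, 9.8000). On A1, N sits at bearing -90° from C; an 86° counterclockwise sweep puts K at bearing -4°, so K = C + 9.8·(cos -4°, sin -4°) = (-44.124, 9.1164). Tangency of A1 to KM means the radius CK is perpendicular to KM, so KM runs along (−sin -4°, cos -4°); with |KM| = 29.0, M = (-42.101, 38.046). Then cos ∠KMC = MK·MC / (|MK||MC|), giving 18.672°.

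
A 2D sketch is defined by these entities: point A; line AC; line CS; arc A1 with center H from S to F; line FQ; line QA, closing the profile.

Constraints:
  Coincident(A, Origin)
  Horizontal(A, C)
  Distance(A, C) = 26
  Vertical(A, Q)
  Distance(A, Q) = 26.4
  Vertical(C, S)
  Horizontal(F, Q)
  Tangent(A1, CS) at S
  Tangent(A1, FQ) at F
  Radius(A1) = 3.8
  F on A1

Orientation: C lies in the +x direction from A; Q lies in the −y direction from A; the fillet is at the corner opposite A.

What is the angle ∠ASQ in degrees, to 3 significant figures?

49.3°

A is at the origin; A and C share the same y with |AC| = 26.0 and C on the +x side, so C = (26.0, 0.00). AQ is vertical with |AQ| = 26.4 and Q on the −y side, so Q = (0.00, -26.4). The virtual corner opposite A is at (26.0, -26.4). Tangency of A1 to CS means the radius HS is perpendicular to CS and A1 meets FQ tangentially, so HF is at right angles to FQ, with radius 3.8, so the center H sits 3.8 in from both sides at H = (22.2, -22.6). That places the tangent points at S = (26.0, -22.6) on CS and F = (22.2, -26.4) on FQ. Then cos ∠ASQ = SA·SQ / (|SA||SQ|), giving 49.3°.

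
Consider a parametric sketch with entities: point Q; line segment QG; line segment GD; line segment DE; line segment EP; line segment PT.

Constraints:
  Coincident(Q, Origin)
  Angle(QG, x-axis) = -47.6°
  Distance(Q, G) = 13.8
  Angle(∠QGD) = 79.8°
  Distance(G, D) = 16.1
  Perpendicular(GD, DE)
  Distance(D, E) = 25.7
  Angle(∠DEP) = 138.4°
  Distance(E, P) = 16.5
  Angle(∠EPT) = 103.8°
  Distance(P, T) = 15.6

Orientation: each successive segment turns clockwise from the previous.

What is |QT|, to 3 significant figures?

20.5

∠DEP = 138.4° gives EP at 80.6° from the x-axis; with |EP| = 16.5, P = (-15.3, 19.3). ∠EPT = 103.8° gives PT at 4.40° from the x-axis; with |PT| = 15.6, T = (0.236, 20.5). Then |QT| = |T − Q| = 20.5.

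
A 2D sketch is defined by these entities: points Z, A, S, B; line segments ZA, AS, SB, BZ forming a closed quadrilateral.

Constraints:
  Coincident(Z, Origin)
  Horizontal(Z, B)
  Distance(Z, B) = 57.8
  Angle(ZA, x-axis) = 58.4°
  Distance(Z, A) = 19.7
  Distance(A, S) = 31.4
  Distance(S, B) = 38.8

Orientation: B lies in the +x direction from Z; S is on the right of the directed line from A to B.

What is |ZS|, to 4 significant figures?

24.66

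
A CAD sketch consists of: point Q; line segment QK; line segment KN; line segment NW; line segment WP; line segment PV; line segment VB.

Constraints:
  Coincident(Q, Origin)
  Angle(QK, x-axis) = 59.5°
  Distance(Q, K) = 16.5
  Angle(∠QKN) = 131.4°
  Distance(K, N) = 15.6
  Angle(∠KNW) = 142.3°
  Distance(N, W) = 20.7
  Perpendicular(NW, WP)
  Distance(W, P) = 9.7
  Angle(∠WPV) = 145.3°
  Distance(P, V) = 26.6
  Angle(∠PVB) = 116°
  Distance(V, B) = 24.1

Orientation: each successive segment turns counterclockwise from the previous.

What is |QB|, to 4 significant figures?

5.223

∠WPV = 145.3° gives PV at -89.50° from the x-axis; with |PV| = 26.6, V = (-18.81, 6.058). ∠PVB = 116.0° gives VB at -25.50° from the x-axis; with |VB| = 24.1, B = (2.939, -4.317). Then |QB| = |B − Q| = 5.223.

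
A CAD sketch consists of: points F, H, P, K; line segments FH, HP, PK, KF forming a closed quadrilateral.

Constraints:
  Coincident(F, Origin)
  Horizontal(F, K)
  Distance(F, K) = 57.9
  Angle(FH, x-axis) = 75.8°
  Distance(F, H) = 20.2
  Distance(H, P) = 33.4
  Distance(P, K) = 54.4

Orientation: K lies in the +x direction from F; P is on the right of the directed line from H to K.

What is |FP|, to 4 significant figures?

14.79

F is at the origin; F and K share the same y with |FK| = 57.9 and K in +x, so K = (57.9, 0). FH runs at 75.8° with |FH| = 20.2, so H = (4.955, 19.58). P is determined by |HP| = 33.4 and |PK| = 54.4 together: it lies at the intersection of circle(H, 33.4) and circle(K, 54.4). With |HK| = 56.45, the foot of the radical line on HK is 11.89 from H and the perpendicular offset is √(33.4² − 11.89²) = 31.21. Taking the right-of-HK solution: P = (5.284, -13.82).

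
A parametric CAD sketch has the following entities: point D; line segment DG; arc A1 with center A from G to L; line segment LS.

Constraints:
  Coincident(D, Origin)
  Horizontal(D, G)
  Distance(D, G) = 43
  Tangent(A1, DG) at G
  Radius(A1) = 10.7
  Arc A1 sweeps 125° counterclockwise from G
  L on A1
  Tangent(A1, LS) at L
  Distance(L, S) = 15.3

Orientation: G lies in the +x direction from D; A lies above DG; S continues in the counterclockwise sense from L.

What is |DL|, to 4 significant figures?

54.43

Tangency of A1 to DG means the radius AG is perpendicular to DG, so A = G + (0, 10.7) = (43.00, 10.70). On A1, G sits at bearing -90° from A; a 125° counterclockwise sweep puts L at bearing 35°, so L = A + 10.7·(cos 35°, sin 35°) = (51.76, 16.84). Then |DL| = |L − D| = 54.43.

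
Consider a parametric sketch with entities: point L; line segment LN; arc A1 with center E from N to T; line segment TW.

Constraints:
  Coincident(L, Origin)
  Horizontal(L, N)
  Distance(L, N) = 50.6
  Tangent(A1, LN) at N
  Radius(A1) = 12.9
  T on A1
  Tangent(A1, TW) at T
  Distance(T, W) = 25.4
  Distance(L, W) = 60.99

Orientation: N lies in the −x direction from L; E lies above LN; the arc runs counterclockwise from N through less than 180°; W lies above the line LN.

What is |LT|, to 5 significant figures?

41.610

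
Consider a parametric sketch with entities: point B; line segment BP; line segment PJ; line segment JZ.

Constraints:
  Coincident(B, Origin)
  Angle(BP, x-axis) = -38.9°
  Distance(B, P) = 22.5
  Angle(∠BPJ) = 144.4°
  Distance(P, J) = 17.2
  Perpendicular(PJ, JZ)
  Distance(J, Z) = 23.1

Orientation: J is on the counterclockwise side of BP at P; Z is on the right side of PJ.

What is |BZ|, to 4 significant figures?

50.70

∠BPJ = 144.4°, so PJ runs at -38.9° + (180° − 144.4°) = -3.300° from the x-axis; with |PJ| = 17.2, J = P + 17.2·(cos -3.300°, sin -3.300°) = (34.68, -15.12). PJ ⟂ JZ; with |JZ| = 23.1 on the right of PJ, Z = J + 23.1·(-0.05756, -0.9983) = (33.35, -38.18). Then |BZ| = |Z − B| = 50.70.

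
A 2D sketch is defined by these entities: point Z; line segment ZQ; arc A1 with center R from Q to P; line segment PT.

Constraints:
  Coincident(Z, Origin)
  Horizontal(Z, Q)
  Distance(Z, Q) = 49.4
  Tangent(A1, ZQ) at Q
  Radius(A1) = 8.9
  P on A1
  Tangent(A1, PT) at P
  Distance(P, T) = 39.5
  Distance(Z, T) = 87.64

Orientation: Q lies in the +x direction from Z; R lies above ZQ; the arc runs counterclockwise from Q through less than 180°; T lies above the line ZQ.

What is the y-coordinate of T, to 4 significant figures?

35.02

Z is at the origin; Z and Q share the same y with |ZQ| = 49.4 and Q on the +x side, so Q = (49.40, 0.000). A1 meets ZQ tangentially, so RQ is at right angles to ZQ, so R = Q + (0, 8.9) = (49.40, 8.900). Since RP ⟂ PT (tangency), |RT| = √(8.9² + 39.5²) = 40.49 regardless of where P sits on A1. So T lies on both circle(Z, 87.64) and circle(R, 40.49); the above-ZQ intersection is T = (80.34, 35.02). P is the foot of the tangent from T: P = (56.50, 3.528).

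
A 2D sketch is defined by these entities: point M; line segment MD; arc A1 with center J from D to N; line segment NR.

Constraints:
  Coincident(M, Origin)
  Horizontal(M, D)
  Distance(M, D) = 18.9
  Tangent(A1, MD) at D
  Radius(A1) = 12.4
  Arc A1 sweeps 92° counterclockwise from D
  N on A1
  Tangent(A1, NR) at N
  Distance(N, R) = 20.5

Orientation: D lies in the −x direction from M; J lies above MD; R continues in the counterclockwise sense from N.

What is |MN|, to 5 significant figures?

14.388

The tangent condition forces JD to be normal to MD, so J = D + (0, 12.4) = (-18.900, 12.400). On A1, D sits at bearing -90° from J; a 92° counterclockwise sweep puts N at bearing 2°, so N = J + 12.4·(cos 2°, sin 2°) = (-6.5076, 12.833). Then |MN| = |N − M| = 14.388.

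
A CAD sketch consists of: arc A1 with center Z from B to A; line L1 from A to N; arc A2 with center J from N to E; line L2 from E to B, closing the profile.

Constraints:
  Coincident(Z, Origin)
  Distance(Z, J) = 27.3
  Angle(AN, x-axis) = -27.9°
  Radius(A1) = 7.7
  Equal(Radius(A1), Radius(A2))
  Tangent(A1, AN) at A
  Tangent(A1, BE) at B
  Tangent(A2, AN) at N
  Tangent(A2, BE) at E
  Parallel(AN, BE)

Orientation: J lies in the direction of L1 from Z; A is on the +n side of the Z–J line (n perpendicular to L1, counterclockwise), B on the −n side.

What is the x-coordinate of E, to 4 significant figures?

20.52

Tangency of A1 to both parallel lines with radius 7.7 puts A and B at Z ± 7.7·n: A = (3.603, 6.805), B = (-3.603, -6.805). Equal radii place N and E the same way about J: N = J + 7.7·n = (27.73, -5.969), E = J − 7.7·n = (20.52, -19.58). So E.x = 20.52.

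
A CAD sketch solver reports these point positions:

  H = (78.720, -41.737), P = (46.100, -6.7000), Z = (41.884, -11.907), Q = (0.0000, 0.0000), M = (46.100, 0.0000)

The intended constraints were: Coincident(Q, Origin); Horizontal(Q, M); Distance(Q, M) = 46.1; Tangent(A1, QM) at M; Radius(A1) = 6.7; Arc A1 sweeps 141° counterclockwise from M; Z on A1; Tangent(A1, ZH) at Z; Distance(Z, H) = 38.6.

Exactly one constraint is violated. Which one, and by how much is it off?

Distance(Z, H) = 38.6 — off by 8.80.

Q = (0.00, 0.00) ✓; Q.y = 0.00, M.y = 0.00 ✓; |QM| = 46.10 ✓; ∠(PM, MQ) = 90.00° ✓; |PM| = 6.700 ✓; bearing(P→Z) − bearing(P→M) = 141.0° ✓; |PZ| = 6.700 ✓; ∠(PZ, ZH) = 90.00° ✓; |ZH| = 47.40 ✗.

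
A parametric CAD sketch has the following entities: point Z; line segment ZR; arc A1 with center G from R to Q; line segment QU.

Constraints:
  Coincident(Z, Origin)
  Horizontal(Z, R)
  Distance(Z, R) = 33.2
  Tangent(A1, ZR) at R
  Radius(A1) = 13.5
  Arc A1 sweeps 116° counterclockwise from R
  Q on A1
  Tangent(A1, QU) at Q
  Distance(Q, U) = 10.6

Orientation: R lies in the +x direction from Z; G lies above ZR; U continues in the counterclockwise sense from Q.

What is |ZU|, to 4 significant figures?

49.93

Z is at the origin; Z and R share the same y with |ZR| = 33.2 and R on the +x side, so R = (33.20, 0.000). Tangency of A1 to ZR means the radius GR is perpendicular to ZR, so G = R + (0, 13.5) = (33.20, 13.50). On A1, R sits at bearing -90° from G; a 116° counterclockwise sweep puts Q at bearing 26°, so Q = G + 13.5·(cos 26°, sin 26°) = (45.33, 19.42). Tangency of A1 to QU means the radius GQ is perpendicular to QU, so QU runs along (−sin 26°, cos 26°); with |QU| = 10.6, U = (40.69, 28.95). Then |ZU| = |U − Z| = 49.93.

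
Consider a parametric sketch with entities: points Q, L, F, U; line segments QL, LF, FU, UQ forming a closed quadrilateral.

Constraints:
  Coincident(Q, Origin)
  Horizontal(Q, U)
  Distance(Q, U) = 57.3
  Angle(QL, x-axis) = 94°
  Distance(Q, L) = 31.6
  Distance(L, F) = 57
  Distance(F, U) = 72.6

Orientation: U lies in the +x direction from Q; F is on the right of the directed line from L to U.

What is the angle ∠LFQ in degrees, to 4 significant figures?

14.98°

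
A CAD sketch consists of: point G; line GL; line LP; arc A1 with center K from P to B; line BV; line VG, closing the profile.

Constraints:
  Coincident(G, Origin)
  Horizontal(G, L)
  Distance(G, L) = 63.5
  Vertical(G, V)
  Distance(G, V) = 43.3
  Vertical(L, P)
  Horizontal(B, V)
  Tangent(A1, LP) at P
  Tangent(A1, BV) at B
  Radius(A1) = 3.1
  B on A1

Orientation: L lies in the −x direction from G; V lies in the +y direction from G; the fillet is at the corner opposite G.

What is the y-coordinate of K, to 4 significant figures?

40.20

GV is vertical with |GV| = 43.3 and V on the +y side, so V = (0.000, 43.30). The virtual corner opposite G is at (-63.50, 43.30). The tangent condition forces KP to be normal to LP and since A1 is tangent to BV there, KB ⟂ BV, with radius 3.1, so the center K sits 3.1 in from both sides at K = (-60.40, 40.20). So K.y = 40.20.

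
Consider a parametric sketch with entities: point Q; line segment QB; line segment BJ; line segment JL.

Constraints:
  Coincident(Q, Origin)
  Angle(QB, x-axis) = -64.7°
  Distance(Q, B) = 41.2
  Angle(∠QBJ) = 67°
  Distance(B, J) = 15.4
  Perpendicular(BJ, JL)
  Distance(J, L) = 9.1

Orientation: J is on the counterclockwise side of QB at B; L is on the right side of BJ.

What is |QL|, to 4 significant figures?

47.03

Q is at the origin; QB runs at -64.7° with length 41.2, so B = 41.2·(cos -64.7°, sin -64.7°) = (17.61, -37.25). ∠QBJ = 67.0°, so BJ runs at -64.7° + (180° − 67.0°) = 48.30° from the x-axis; with |BJ| = 15.4, J = B + 15.4·(cos 48.30°, sin 48.30°) = (27.85, -25.75). BJ is perpendicular to JL; with |JL| = 9.1 on the right of BJ, L = J + 9.1·(0.7466, -0.6652) = (34.65, -31.80). Then |QL| = |L − Q| = 47.03.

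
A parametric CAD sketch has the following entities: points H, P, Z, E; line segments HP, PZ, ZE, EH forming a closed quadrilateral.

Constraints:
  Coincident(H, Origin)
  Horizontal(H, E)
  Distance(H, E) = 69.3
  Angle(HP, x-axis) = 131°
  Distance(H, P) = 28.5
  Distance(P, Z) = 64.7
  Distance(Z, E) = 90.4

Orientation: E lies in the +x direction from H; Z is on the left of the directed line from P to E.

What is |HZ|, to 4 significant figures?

76.82

Checks: |PZ| = 64.70 ✓; |ZE| = 90.40 ✓.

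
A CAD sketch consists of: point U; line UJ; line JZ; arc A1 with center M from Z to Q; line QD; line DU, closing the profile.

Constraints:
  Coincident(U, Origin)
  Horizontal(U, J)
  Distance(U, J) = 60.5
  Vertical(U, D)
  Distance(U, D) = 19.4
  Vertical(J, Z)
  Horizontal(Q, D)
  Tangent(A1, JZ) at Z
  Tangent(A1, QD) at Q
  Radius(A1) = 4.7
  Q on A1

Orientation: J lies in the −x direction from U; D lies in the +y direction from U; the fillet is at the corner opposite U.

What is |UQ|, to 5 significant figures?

59.076

The virtual corner opposite U is at (-60.500, 19.400). A1 meets JZ tangentially, so MZ is at right angles to JZ and A1 meets QD tangentially, so MQ is at right angles to QD, with radius 4.7, so the center M sits 4.7 in from both sides at M = (-55.800, 14.700). That places the tangent points at Z = (-60.500, 14.700) on JZ and Q = (-55.800, 19.400) on QD. Then |UQ| = |Q − U| = 59.076.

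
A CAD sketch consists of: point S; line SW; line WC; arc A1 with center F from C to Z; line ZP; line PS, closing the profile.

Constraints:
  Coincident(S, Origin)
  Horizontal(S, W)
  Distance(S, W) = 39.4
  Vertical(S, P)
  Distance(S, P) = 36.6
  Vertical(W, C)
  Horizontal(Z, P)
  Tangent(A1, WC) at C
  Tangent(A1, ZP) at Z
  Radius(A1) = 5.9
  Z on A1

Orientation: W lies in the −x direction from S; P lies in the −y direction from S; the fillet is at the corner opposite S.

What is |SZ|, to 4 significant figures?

49.62

The virtual corner opposite S is at (-39.40, -36.60). Tangency of A1 to WC means the radius FC is perpendicular to WC and tangency of A1 to ZP means the radius FZ is perpendicular to ZP, with radius 5.9, so the center F sits 5.9 in from both sides at F = (-33.50, -30.70). That places the tangent points at C = (-39.40, -30.70) on WC and Z = (-33.50, -36.60) on ZP. Then |SZ| = |Z − S| = 49.62.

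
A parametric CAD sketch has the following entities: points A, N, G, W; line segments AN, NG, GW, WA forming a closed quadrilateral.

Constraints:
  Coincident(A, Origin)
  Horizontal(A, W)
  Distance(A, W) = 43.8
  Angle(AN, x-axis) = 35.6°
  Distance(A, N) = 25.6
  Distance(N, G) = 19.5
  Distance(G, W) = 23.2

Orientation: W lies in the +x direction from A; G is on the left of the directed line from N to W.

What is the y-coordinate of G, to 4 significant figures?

22.64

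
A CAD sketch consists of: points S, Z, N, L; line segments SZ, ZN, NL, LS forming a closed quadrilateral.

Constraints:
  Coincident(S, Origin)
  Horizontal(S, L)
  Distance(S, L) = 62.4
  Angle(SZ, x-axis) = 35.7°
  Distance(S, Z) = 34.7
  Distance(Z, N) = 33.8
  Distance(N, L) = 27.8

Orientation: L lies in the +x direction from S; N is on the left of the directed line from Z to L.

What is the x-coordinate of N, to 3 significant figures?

61.1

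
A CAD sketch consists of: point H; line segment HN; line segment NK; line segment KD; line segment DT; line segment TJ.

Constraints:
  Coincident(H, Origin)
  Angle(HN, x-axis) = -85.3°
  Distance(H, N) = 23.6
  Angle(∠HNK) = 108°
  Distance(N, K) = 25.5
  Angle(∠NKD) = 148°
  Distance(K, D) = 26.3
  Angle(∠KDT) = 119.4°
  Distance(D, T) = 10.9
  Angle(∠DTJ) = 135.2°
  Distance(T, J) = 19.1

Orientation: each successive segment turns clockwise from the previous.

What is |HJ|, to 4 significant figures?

43.34

H is at the origin; HN runs at -85.3° with length 23.6, so N = (1.934, -23.52). ∠HNK = 108.0° gives NK at -157.3° from the x-axis; with |NK| = 25.5, K = (-21.59, -33.36). ∠NKD = 148.0° gives KD at 170.7° from the x-axis; with |KD| = 26.3, D = (-47.55, -29.11). ∠KDT = 119.4° gives DT at 110.1° from the x-axis; with |DT| = 10.9, T = (-51.29, -18.87). ∠DTJ = 135.2° gives TJ at 65.30° from the x-axis; with |TJ| = 19.1, J = (-43.31, -1.522). Then |HJ| = |J − H| = 43.34.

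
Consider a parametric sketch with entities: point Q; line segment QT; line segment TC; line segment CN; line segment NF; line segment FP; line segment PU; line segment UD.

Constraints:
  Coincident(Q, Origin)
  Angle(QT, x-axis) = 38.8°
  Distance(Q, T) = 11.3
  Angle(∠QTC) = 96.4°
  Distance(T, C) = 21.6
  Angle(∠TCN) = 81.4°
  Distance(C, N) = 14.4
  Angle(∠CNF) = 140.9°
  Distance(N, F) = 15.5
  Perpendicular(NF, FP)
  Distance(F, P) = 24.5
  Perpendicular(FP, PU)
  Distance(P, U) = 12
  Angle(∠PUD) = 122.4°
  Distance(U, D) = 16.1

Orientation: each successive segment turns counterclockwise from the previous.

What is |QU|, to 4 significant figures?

12.86

Q is at the origin; QT runs at 38.8° with length 11.3, so T = (8.807, 7.081). ∠QTC = 96.4° gives TC at 122.4° from the x-axis; with |TC| = 21.6, C = (-2.767, 25.32). ∠TCN = 81.4° gives CN at -139.0° from the x-axis; with |CN| = 14.4, N = (-13.64, 15.87). ∠CNF = 140.9° gives NF at -99.90° from the x-axis; with |NF| = 15.5, F = (-16.30, 0.6017). NF ⟂ FP, so FP runs at -9.900°; with |FP| = 24.5, P = (7.835, -3.611). FP is perpendicular to PU, so PU runs at 80.10°; with |PU| = 12.0, U = (9.898, 8.211). Then |QU| = |U − Q| = 12.86.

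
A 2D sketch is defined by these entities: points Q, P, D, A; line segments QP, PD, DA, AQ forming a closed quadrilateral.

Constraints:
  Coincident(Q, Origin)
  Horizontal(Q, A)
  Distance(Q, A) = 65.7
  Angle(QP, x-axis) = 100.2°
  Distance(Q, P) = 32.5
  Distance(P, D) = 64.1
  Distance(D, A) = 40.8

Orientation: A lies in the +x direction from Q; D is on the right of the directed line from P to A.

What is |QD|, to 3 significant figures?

37.0

Checks: |QA| = 65.70 ✓; |QP| = 32.50 ✓; |PD| = 64.10 ✓; |DA| = 40.80 ✓.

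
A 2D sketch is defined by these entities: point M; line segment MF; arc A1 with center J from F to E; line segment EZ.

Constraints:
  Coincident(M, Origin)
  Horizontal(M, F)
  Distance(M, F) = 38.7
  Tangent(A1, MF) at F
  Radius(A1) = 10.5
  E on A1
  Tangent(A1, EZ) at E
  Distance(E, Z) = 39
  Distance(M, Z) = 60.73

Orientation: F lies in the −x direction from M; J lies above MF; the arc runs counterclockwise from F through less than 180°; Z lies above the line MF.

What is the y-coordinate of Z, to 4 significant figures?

50.57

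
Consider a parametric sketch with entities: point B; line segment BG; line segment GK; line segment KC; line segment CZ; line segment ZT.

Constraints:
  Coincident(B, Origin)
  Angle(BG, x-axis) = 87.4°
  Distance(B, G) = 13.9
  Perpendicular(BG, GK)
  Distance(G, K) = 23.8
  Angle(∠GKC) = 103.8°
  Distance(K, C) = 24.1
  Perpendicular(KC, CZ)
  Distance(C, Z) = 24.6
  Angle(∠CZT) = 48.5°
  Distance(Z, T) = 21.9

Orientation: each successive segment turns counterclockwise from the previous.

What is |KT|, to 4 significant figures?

12.69

B is at the origin; BG runs at 87.4° with length 13.9, so G = (0.6305, 13.89). The perpendicularity gives GK at right angles to BG, so GK runs at 177.4°; with |GK| = 23.8, K = (-23.14, 14.97). ∠GKC = 103.8° gives KC at -106.4° from the x-axis; with |KC| = 24.1, C = (-29.95, -8.154). KC is perpendicular to CZ, so CZ runs at -16.40°; with |CZ| = 24.6, Z = (-6.350, -15.10). ∠CZT = 48.5° gives ZT at 115.1° from the x-axis; with |ZT| = 21.9, T = (-15.64, 4.732). Then |KT| = |T − K| = 12.69.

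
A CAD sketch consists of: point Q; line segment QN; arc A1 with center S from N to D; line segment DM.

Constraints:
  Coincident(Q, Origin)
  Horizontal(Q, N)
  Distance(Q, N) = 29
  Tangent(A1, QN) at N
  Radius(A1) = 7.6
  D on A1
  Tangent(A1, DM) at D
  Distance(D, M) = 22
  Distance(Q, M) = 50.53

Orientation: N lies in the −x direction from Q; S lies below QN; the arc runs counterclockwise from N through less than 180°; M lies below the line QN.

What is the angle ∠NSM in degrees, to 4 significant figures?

141.8°

Q is at the origin; QN is horizontal with |QN| = 29.0 and N on the −x side, so N = (-29.00, 0.000). Since A1 is tangent to QN there, SN ⟂ QN, so S = N + (0, -7.6) = (-29.00, -7.600). Since SD ⟂ DM (tangency), |SM| = √(7.6² + 22.0²) = 23.28 regardless of where D sits on A1. So M lies on both circle(Q, 50.53) and circle(S, 23.28); the below-QN intersection is M = (-43.39, -25.89). D is the foot of the tangent from M: D = (-36.18, -5.109).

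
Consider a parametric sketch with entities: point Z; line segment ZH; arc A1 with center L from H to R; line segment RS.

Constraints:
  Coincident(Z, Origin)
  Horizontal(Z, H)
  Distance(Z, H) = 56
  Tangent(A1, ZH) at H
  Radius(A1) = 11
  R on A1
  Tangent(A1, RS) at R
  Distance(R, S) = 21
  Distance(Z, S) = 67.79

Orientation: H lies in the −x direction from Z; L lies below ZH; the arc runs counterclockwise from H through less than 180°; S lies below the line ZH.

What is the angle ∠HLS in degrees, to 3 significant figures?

174°

Checks: |LH| = 11.00 ✓; |LR| = 11.00 ✓; ∠(LR, RS) = 90.00° ✓; |RS| = 21.00 ✓; |ZS| = 67.79 ✓.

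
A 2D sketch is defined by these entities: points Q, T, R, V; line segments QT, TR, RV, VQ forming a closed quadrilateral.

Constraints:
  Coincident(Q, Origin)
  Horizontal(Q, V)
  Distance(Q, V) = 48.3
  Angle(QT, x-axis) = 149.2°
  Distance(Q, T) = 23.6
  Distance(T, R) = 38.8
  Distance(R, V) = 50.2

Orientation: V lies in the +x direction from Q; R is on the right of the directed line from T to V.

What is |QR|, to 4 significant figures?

19.73

Q is at the origin; Q and V share the same y with |QV| = 48.3 and V in +x, so V = (48.3, 0). QT runs at 149.2° with |QT| = 23.6, so T = (-20.27, 12.08). R is determined by |TR| = 38.8 and |RV| = 50.2 together: it lies at the intersection of circle(T, 38.8) and circle(V, 50.2). With |TV| = 69.63, the foot of the radical line on TV is 27.53 from T and the perpendicular offset is √(38.8² − 27.53²) = 27.34. Taking the right-of-TV solution: R = (2.094, -19.62).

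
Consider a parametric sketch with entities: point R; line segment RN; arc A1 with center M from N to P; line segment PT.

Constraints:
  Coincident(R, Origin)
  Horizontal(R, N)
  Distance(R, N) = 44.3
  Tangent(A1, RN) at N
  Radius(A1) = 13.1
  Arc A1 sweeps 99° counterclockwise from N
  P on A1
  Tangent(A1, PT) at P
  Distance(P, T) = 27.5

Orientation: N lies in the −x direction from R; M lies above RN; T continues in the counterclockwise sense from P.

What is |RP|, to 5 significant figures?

34.829

A1 meets RN tangentially, so MN is at right angles to RN, so M = N + (0, 13.1) = (-44.300, 13.100). On A1, N sits at bearing -90° from M; a 99° counterclockwise sweep puts P at bearing 9°, so P = M + 13.1·(cos 9°, sin 9°) = (-31.361, 15.149). Then |RP| = |P − R| = 34.829.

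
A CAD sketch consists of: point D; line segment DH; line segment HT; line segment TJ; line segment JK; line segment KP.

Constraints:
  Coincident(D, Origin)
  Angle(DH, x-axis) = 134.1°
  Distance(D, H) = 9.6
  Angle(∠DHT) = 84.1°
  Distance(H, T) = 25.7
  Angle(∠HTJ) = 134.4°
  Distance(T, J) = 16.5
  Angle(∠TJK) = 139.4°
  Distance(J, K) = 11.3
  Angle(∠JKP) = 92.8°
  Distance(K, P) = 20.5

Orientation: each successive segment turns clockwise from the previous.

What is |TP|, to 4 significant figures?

26.67

D is at the origin; DH runs at 134.1° with length 9.6, so H = (-6.681, 6.894). ∠DHT = 84.1° gives HT at 38.20° from the x-axis; with |HT| = 25.7, T = (13.52, 22.79). ∠HTJ = 134.4° gives TJ at -7.400° from the x-axis; with |TJ| = 16.5, J = (29.88, 20.66). ∠TJK = 139.4° gives JK at -48.00° from the x-axis; with |JK| = 11.3, K = (37.44, 12.26). ∠JKP = 92.8° gives KP at -135.2° from the x-axis; with |KP| = 20.5, P = (22.89, -2.181). Then |TP| = |P − T| = 26.67.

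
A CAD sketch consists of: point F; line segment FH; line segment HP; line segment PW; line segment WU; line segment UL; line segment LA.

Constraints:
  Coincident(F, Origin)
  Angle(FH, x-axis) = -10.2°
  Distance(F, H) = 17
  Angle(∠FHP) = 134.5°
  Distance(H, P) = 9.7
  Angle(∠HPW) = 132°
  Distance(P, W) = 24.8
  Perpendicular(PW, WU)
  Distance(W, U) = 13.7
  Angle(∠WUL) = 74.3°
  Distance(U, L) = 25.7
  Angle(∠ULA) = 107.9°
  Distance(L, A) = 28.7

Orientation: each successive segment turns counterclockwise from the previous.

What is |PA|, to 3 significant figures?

22.0

F is at the origin; FH runs at -10.2° with length 17.0, so H = (16.7, -3.01). ∠FHP = 134.5° gives HP at 35.3° from the x-axis; with |HP| = 9.7, P = (24.6, 2.59). ∠HPW = 132.0° gives PW at 83.3° from the x-axis; with |PW| = 24.8, W = (27.5, 27.2). PW is perpendicular to WU, so WU runs at 173°; with |WU| = 13.7, U = (13.9, 28.8). ∠WUL = 74.3° gives UL at -81.0° from the x-axis; with |UL| = 25.7, L = (18.0, 3.44). ∠ULA = 107.9° gives LA at -8.90° from the x-axis; with |LA| = 28.7, A = (46.3, -1.00). Then |PA| = |A − P| = 22.0.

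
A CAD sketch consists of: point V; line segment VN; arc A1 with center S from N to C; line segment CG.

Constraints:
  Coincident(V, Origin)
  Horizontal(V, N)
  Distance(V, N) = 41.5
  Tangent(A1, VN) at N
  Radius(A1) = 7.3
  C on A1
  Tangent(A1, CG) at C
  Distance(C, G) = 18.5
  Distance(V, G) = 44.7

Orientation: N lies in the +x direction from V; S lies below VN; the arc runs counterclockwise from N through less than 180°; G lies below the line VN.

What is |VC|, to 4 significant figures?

35.16

V is at the origin; VN is horizontal with |VN| = 41.5 and N on the +x side, so N = (41.50, 0.000). Tangency of A1 to VN means the radius SN is perpendicular to VN, so S = N + (0, -7.3) = (41.50, -7.300). Since SC ⟂ CG (tangency), |SG| = √(7.3² + 18.5²) = 19.89 regardless of where C sits on A1. So G lies on both circle(V, 44.7) and circle(S, 19.89); the below-VN intersection is G = (36.05, -26.43). C is the foot of the tangent from G: C = (34.24, -8.017).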